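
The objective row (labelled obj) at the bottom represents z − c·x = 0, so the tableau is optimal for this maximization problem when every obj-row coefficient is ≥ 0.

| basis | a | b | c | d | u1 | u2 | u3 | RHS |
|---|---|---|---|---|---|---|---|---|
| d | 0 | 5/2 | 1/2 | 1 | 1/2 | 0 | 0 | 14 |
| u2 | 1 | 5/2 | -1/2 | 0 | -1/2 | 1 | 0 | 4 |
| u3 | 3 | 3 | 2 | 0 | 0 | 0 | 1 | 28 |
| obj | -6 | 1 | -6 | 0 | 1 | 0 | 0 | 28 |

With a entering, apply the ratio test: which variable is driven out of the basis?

u2

Column a entries and ratios — d: 0 ≤ 0, skip; u2: 4/1 = 4; u3: 28/3 = 28/3.
Smallest ratio is 4 in the row of u2, so u2 leaves.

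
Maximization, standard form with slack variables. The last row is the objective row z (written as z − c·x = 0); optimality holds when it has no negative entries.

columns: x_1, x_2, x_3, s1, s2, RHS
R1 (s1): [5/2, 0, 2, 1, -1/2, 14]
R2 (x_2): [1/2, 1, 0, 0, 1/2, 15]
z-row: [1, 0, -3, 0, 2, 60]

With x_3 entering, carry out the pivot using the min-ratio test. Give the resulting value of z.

Ratio test on column x_3 — row 1: 14/2 = 7; row 2: entry 0 ≤ 0. Minimum is 7 at row 1 (s1 leaves); pivot element 2.
Pivot on row 1; the z-row RHS becomes 60 − (-3)·7 = 81.

81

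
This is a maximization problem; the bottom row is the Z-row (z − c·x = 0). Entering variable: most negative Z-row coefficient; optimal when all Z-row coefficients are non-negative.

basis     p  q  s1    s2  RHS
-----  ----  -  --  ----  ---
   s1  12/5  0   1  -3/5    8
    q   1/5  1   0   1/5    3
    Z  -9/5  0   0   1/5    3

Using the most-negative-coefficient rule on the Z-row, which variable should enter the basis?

p

Negative Z-row entries: p: -9/5.
The most negative is -9/5 in column p, so p enters.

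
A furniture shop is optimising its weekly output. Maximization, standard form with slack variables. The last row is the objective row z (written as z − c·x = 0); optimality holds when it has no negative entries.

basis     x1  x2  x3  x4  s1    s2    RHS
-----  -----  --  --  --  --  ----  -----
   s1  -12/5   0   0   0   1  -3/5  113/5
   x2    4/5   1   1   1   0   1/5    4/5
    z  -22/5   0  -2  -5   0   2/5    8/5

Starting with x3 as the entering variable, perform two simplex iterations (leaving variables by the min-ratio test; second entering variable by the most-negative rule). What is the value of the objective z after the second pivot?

28/5

Ratio test on column x3 — row 1: entry 0 ≤ 0; row 2: (4/5)/1 = 4/5. Minimum is 4/5 at row 2 (x2 leaves); pivot element 1.
Pivot on row 2; the z-row RHS becomes 8/5 − (-2)·(4/5) = 16/5.
Next entering variable (most negative z-row entry -3): x4.
Ratio test on column x4 — row 1: entry 0 ≤ 0; row 2: (4/5)/1 = 4/5. Minimum is 4/5 at row 2 (x3 leaves); pivot element 1.
After the second pivot the z-row RHS is 16/5 − (-3)·(4/5) = 28/5.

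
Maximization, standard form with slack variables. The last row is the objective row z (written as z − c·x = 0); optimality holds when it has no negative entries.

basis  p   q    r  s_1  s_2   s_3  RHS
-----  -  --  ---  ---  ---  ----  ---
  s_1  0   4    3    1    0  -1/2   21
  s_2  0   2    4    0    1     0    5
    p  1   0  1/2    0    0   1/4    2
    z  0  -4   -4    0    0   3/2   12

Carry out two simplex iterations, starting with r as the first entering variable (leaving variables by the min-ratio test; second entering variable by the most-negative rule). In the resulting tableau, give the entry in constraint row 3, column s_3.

Ratio test on column r — row 1: 21/3 = 7; row 2: 5/4 = 5/4; row 3: 2/(1/2) = 4. Minimum is 5/4 at row 2 (s_2 leaves); pivot element 4.
Divide row 2 by 4; eliminate column r from the other rows.
Second iteration: most negative z-row entry is -2 in column q, so q enters.
Ratio test on column q — row 1: (69/4)/(5/2) = 69/10; row 2: (5/4)/(1/2) = 5/2; row 3: entry -1/4 ≤ 0. Minimum is 5/2 at row 2 (r leaves); pivot element 1/2.
Divide row 2 by 1/2; eliminate column q from the other rows.
After both pivots, the entry at constraint row 3, column s_3 is 1/4.

1/4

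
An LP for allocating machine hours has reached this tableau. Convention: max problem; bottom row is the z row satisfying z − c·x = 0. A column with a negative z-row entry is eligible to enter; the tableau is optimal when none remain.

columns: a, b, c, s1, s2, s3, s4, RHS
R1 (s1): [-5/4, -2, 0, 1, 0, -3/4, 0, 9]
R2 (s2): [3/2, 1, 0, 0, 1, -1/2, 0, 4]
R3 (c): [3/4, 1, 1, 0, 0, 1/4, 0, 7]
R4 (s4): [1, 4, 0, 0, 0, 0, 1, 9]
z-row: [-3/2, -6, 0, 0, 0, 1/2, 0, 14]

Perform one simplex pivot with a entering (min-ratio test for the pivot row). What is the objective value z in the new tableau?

18

Ratio test on column a — row 1: entry -5/4 ≤ 0; row 2: 4/(3/2) = 8/3; row 3: 7/(3/4) = 28/3; row 4: 9/1 = 9. Minimum is 8/3 at row 2 (s2 leaves); pivot element 3/2.
Pivot on row 2; the z-row RHS becomes 14 − (-3/2)·(8/3) = 18.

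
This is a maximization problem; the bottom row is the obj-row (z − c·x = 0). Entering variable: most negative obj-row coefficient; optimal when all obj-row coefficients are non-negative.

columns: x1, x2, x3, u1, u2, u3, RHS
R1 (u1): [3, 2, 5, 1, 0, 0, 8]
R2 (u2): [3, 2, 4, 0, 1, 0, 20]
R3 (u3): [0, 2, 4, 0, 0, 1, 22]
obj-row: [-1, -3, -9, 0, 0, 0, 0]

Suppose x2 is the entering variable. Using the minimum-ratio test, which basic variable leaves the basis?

u1

Column x2 entries and ratios — u1: 8/2 = 4; u2: 20/2 = 10; u3: 22/2 = 11.
Smallest ratio is 4 in the row of u1, so u1 leaves.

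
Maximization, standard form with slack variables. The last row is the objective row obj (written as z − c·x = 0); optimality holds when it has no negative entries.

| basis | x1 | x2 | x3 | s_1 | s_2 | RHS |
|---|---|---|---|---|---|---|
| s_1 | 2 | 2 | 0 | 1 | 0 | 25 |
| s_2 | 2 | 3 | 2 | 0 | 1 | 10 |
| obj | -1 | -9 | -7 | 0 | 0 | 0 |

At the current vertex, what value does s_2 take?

s_2 is basic (row 2); its value is the RHS of that row, 10.

10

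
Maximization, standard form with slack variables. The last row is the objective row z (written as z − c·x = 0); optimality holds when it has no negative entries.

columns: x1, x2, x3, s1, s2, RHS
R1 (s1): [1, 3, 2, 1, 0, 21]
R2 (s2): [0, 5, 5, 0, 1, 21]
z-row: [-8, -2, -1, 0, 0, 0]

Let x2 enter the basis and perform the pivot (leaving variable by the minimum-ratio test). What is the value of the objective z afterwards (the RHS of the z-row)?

Ratio test on column x2 — row 1: 21/3 = 7; row 2: 21/5 = 21/5. Minimum is 21/5 at row 2 (s2 leaves); pivot element 5.
Pivot on row 2; the z-row RHS becomes 0 − (-2)·(21/5) = 42/5.

42/5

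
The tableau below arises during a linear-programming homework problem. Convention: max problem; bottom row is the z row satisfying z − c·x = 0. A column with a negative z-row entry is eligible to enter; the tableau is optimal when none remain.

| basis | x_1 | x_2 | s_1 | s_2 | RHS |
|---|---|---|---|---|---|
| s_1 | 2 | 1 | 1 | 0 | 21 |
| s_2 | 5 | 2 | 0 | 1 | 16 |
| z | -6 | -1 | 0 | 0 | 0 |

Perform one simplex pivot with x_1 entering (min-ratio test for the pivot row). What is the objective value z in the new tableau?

96/5

Ratio test on column x_1 — row 1: 21/2 = 21/2; row 2: 16/5 = 16/5. Minimum is 16/5 at row 2 (s_2 leaves); pivot element 5.
Pivot on row 2; the z-row RHS becomes 0 − (-6)·(16/5) = 96/5.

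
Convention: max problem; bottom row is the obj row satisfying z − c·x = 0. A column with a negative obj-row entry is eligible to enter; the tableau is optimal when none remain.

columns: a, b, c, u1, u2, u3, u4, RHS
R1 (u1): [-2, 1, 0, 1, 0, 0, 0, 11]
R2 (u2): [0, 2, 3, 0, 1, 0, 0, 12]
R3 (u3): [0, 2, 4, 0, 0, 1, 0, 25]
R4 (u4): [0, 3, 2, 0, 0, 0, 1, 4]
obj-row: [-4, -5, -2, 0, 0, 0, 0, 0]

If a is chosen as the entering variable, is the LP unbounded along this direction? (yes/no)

Every constraint-row entry in column a is ≤ 0, so increasing a is unbounded.

yes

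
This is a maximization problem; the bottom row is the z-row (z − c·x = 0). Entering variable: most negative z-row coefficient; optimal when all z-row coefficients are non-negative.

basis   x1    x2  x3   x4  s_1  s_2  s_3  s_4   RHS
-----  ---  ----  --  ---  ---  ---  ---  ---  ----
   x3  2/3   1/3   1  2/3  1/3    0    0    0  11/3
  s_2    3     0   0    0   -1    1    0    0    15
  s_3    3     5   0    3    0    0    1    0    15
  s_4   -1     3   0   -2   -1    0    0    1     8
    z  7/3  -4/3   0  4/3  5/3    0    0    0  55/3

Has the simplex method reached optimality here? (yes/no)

no

The z-row has a negative entry -4/3 in column x2, so it is not optimal.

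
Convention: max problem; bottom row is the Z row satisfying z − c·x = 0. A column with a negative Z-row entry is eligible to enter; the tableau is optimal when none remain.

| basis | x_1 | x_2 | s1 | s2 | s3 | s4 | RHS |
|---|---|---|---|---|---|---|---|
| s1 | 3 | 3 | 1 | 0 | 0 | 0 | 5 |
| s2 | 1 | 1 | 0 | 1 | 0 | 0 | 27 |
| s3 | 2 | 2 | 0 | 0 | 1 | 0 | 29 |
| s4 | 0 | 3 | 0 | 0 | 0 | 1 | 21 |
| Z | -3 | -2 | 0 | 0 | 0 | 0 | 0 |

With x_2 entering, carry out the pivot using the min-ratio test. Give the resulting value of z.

Ratio test on column x_2 — row 1: 5/3 = 5/3; row 2: 27/1 = 27; row 3: 29/2 = 29/2; row 4: 21/3 = 7. Minimum is 5/3 at row 1 (s1 leaves); pivot element 3.
Pivot on row 1; the Z-row RHS becomes 0 − (-2)·(5/3) = 10/3.

10/3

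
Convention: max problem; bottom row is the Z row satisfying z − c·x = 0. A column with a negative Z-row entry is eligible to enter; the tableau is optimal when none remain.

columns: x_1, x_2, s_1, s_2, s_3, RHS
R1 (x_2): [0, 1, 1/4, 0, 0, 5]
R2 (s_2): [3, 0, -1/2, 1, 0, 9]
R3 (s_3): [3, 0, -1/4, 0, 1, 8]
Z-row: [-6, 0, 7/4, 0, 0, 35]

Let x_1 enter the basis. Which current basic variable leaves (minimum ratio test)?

Column x_1 entries and ratios — x_2: 0 ≤ 0, skip; s_2: 9/3 = 3; s_3: 8/3 = 8/3.
Smallest ratio is 8/3 in the row of s_3, so s_3 leaves.

s_3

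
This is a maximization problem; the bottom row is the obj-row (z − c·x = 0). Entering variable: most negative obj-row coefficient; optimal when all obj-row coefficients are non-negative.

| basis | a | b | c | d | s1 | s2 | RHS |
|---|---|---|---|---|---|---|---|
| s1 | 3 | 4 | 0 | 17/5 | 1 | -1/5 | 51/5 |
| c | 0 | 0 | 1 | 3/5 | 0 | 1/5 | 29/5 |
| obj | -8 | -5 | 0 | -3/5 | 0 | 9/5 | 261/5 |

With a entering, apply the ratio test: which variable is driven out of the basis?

s1

Column a entries and ratios — s1: (51/5)/3 = 17/5; c: 0 ≤ 0, skip.
Smallest ratio is 17/5 in the row of s1, so s1 leaves.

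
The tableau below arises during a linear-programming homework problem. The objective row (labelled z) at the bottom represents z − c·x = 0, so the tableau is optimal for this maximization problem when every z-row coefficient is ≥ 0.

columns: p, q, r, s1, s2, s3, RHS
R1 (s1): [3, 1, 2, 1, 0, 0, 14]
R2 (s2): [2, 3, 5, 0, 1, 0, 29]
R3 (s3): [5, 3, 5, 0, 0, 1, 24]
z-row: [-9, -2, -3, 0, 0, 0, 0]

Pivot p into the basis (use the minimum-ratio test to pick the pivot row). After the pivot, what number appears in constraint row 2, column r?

11/3

Ratio test on column p — row 1: 14/3 = 14/3; row 2: 29/2 = 29/2; row 3: 24/5 = 24/5. Minimum is 14/3 at row 1 (s1 leaves); pivot element 3.
Divide row 1 by 3; eliminate column p from the other rows.
Row 2 update in column r: 5 − 2·(2/3) = 11/3.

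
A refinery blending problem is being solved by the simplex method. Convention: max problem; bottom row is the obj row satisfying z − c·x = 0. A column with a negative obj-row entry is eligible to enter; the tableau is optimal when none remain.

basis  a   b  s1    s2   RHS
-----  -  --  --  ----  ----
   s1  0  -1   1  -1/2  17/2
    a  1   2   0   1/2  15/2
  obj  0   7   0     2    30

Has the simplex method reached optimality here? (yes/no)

yes

Every obj-row coefficient is ≥ 0, so the tableau is optimal.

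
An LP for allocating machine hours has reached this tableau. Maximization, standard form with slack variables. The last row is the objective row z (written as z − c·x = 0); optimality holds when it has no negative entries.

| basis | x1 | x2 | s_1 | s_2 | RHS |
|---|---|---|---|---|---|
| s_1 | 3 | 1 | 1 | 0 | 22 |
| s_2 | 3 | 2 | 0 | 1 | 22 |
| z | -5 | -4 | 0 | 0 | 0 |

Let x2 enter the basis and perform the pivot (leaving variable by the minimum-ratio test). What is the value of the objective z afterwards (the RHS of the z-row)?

44

Ratio test on column x2 — row 1: 22/1 = 22; row 2: 22/2 = 11. Minimum is 11 at row 2 (s_2 leaves); pivot element 2.
Pivot on row 2; the z-row RHS becomes 0 − (-4)·11 = 44.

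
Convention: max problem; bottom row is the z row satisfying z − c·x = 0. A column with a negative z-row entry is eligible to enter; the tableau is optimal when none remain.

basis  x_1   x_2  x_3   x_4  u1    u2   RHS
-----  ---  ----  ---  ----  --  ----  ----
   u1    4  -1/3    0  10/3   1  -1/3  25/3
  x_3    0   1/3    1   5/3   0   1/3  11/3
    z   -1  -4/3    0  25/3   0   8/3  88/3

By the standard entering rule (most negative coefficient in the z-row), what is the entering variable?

Negative z-row entries: x_1: -1, x_2: -4/3.
The most negative is -4/3 in column x_2, so x_2 enters.

x_2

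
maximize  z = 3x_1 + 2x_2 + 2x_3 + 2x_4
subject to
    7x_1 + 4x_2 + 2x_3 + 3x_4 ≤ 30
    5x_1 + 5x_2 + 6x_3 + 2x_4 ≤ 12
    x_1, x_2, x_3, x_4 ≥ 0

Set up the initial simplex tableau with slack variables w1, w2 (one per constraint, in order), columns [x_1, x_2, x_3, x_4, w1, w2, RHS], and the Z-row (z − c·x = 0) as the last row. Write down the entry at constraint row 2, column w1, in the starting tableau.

0

Slack w1 belongs to constraint 1; its column is the unit vector e_1, so the entry in row 2 is 0.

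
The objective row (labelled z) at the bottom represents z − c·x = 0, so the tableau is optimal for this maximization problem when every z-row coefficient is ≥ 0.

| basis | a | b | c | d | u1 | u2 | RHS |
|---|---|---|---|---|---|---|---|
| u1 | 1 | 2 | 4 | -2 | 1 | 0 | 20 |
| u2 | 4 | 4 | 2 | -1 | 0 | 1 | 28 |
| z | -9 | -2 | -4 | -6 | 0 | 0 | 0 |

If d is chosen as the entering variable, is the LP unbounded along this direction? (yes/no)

yes

Every constraint-row entry in column d is ≤ 0, so increasing d is unbounded.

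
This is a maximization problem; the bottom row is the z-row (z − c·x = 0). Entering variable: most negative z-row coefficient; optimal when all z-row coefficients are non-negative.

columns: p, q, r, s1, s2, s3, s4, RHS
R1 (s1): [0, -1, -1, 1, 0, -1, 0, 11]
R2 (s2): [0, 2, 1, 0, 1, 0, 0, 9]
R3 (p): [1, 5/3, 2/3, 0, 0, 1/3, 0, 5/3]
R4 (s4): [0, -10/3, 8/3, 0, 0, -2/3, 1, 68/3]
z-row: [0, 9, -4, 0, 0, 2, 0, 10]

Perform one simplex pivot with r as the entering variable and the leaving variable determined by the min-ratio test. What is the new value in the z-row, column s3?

4

Ratio test on column r — row 1: entry -1 ≤ 0; row 2: 9/1 = 9; row 3: (5/3)/(2/3) = 5/2; row 4: (68/3)/(8/3) = 17/2. Minimum is 5/2 at row 3 (p leaves); pivot element 2/3.
Divide row 3 by 2/3; eliminate column r from the other rows.
z-row update in column s3: 2 − (-4)·(1/2) = 4.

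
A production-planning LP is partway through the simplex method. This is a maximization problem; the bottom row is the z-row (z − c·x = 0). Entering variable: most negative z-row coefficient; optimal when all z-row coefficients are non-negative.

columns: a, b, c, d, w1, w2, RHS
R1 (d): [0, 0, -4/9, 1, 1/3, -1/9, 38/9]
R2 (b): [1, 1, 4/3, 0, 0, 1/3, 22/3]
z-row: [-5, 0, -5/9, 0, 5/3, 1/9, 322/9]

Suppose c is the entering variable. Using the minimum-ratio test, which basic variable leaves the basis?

b

Column c entries and ratios — d: -4/9 ≤ 0, skip; b: (22/3)/(4/3) = 11/2.
Smallest ratio is 11/2 in the row of b, so b leaves.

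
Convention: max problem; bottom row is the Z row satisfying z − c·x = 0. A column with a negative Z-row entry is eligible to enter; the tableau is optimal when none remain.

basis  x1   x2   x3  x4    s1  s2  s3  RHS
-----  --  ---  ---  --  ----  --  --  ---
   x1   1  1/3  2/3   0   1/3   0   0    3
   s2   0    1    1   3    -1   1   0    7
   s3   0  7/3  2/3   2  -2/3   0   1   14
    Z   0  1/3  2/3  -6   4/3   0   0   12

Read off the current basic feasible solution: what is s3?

s3 is basic (row 3); its value is the RHS of that row, 14.

14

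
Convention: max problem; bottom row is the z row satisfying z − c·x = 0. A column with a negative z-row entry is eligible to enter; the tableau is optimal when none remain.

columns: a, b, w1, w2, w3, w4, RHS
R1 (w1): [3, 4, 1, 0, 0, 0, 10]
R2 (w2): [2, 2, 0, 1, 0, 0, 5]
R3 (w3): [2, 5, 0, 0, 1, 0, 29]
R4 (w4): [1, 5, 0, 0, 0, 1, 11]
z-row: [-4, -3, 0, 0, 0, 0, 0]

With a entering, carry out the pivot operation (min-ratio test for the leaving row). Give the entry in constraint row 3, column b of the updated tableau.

3

Ratio test on column a — row 1: 10/3 = 10/3; row 2: 5/2 = 5/2; row 3: 29/2 = 29/2; row 4: 11/1 = 11. Minimum is 5/2 at row 2 (w2 leaves); pivot element 2.
Divide row 2 by 2; eliminate column a from the other rows.
Row 3 update in column b: 5 − 2·1 = 3.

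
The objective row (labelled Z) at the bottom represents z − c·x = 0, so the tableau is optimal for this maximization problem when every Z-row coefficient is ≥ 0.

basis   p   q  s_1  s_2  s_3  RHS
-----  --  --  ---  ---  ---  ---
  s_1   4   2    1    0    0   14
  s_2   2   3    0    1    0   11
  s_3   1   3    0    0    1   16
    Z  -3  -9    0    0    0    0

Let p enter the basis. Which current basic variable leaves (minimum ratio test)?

s_1

Column p entries and ratios — s_1: 14/4 = 7/2; s_2: 11/2 = 11/2; s_3: 16/1 = 16.
Smallest ratio is 7/2 in the row of s_1, so s_1 leaves.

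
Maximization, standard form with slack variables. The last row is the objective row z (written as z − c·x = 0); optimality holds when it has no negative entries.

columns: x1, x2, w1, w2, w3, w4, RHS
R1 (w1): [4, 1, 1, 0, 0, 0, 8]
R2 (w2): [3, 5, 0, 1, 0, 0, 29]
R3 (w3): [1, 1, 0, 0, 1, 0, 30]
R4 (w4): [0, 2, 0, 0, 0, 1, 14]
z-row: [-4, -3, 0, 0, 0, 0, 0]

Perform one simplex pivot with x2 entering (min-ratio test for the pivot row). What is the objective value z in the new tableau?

Ratio test on column x2 — row 1: 8/1 = 8; row 2: 29/5 = 29/5; row 3: 30/1 = 30; row 4: 14/2 = 7. Minimum is 29/5 at row 2 (w2 leaves); pivot element 5.
Pivot on row 2; the z-row RHS becomes 0 − (-3)·(29/5) = 87/5.

87/5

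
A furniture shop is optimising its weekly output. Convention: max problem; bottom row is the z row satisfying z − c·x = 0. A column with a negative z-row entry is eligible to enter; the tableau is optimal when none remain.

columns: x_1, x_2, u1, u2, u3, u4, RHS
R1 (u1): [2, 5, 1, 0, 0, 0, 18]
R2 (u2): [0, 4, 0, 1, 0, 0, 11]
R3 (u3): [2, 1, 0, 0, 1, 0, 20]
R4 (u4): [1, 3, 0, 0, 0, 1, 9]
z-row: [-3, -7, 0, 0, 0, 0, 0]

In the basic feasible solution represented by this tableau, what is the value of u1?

u1 is basic (row 1); its value is the RHS of that row, 18.

18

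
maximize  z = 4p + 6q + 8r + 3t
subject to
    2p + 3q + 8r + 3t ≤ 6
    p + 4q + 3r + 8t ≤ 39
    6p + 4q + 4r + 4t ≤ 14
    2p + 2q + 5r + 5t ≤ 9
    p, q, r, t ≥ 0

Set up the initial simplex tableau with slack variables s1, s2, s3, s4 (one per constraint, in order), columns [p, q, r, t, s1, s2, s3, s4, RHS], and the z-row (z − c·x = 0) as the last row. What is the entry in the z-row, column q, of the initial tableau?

-6

The z-row carries the negated objective coefficients: the q entry is -6.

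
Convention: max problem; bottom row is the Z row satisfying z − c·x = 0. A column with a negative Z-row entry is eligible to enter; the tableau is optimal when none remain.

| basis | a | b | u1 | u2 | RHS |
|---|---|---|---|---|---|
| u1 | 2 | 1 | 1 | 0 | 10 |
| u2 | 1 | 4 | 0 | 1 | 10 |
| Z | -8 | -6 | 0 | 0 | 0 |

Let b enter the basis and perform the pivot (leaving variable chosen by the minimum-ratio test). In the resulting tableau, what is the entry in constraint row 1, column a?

Ratio test on column b — row 1: 10/1 = 10; row 2: 10/4 = 5/2. Minimum is 5/2 at row 2 (u2 leaves); pivot element 4.
Divide row 2 by 4; eliminate column b from the other rows.
Row 1 update in column a: 2 − 1·(1/4) = 7/4.

7/4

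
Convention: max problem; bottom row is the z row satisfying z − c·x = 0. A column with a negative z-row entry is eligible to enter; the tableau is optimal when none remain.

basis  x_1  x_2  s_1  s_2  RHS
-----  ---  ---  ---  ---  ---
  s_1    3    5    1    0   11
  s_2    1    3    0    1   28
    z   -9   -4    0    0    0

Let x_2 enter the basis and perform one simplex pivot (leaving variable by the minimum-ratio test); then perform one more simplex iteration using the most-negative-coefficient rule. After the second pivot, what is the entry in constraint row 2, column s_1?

Ratio test on column x_2 — row 1: 11/5 = 11/5; row 2: 28/3 = 28/3. Minimum is 11/5 at row 1 (s_1 leaves); pivot element 5.
Divide row 1 by 5; eliminate column x_2 from the other rows.
Second iteration: most negative z-row entry is -33/5 in column x_1, so x_1 enters.
Ratio test on column x_1 — row 1: (11/5)/(3/5) = 11/3; row 2: entry -4/5 ≤ 0. Minimum is 11/3 at row 1 (x_2 leaves); pivot element 3/5.
Divide row 1 by 3/5; eliminate column x_1 from the other rows.
After both pivots, the entry at constraint row 2, column s_1 is -1/3.

-1/3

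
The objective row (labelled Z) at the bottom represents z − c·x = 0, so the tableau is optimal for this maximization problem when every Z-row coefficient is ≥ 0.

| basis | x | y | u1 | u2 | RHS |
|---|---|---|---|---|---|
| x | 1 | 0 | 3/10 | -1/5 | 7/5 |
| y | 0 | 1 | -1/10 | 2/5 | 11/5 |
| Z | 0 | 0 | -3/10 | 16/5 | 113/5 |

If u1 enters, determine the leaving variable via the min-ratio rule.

Column u1 entries and ratios — x: (7/5)/(3/10) = 14/3; y: -1/10 ≤ 0, skip.
Smallest ratio is 14/3 in the row of x, so x leaves.

x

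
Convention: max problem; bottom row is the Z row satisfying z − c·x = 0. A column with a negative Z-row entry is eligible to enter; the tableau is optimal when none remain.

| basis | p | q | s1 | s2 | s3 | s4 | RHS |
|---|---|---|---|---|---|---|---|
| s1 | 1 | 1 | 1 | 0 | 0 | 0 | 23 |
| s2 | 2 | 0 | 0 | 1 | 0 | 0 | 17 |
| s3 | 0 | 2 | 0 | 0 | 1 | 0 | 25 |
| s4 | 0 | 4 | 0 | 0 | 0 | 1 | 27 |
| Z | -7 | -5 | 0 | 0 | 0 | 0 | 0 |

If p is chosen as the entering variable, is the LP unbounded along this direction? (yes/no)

no

Column p has positive entries in row(s) 1, 2, so the ratio test bounds it — not unbounded.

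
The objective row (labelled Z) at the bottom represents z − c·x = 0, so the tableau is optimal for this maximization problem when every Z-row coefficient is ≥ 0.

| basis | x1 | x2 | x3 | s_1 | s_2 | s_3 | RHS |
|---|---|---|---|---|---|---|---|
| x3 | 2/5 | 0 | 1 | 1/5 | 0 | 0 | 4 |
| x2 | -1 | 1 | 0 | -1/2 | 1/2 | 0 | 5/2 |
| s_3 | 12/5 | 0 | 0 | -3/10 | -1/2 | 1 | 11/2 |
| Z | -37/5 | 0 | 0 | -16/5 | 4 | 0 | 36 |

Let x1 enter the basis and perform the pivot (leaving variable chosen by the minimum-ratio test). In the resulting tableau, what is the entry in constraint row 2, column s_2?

Ratio test on column x1 — row 1: 4/(2/5) = 10; row 2: entry -1 ≤ 0; row 3: (11/2)/(12/5) = 55/24. Minimum is 55/24 at row 3 (s_3 leaves); pivot element 12/5.
Divide row 3 by 12/5; eliminate column x1 from the other rows.
Row 2 update in column s_2: 1/2 − (-1)·(-5/24) = 7/24.

7/24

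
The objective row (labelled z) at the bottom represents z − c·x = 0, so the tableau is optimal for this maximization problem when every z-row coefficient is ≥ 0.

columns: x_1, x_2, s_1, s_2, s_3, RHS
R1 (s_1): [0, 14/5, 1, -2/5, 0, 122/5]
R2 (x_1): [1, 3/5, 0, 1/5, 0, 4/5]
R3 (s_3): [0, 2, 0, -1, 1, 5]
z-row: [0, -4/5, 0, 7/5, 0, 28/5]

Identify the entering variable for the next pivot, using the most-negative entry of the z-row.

Negative z-row entries: x_2: -4/5.
The most negative is -4/5 in column x_2, so x_2 enters.

x_2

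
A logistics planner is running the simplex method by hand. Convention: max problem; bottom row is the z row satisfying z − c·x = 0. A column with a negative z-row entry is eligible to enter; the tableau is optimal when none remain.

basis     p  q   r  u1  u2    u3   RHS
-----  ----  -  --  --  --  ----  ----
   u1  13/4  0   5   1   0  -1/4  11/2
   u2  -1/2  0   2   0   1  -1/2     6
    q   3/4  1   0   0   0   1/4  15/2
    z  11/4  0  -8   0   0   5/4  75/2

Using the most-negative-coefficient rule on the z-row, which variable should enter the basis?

r

Negative z-row entries: r: -8.
The most negative is -8 in column r, so r enters.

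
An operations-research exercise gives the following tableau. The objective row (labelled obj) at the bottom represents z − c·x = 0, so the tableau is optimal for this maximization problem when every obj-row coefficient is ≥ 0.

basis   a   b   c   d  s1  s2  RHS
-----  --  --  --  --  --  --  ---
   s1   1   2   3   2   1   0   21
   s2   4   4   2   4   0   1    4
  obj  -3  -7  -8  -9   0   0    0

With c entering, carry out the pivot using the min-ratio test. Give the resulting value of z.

16

Ratio test on column c — row 1: 21/3 = 7; row 2: 4/2 = 2. Minimum is 2 at row 2 (s2 leaves); pivot element 2.
Pivot on row 2; the obj-row RHS becomes 0 − (-8)·2 = 16.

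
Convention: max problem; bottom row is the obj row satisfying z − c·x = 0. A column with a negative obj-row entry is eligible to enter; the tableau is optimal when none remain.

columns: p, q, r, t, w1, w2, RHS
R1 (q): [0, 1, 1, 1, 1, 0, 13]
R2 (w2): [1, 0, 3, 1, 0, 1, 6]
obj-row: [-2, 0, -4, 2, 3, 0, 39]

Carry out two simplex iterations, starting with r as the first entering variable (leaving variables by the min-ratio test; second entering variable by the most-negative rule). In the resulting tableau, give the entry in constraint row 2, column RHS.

6

Ratio test on column r — row 1: 13/1 = 13; row 2: 6/3 = 2. Minimum is 2 at row 2 (w2 leaves); pivot element 3.
Divide row 2 by 3; eliminate column r from the other rows.
Second iteration: most negative obj-row entry is -2/3 in column p, so p enters.
Ratio test on column p — row 1: entry -1/3 ≤ 0; row 2: 2/(1/3) = 6. Minimum is 6 at row 2 (r leaves); pivot element 1/3.
Divide row 2 by 1/3; eliminate column p from the other rows.
After both pivots, the entry at constraint row 2, column RHS is 6.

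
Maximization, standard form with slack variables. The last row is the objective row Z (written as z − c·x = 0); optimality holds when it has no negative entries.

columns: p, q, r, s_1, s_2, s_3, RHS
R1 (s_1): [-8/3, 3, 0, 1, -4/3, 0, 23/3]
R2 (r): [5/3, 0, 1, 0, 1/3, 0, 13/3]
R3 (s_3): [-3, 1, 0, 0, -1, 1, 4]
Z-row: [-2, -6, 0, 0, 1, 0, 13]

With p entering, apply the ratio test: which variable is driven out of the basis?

r

Column p entries and ratios — s_1: -8/3 ≤ 0, skip; r: (13/3)/(5/3) = 13/5; s_3: -3 ≤ 0, skip.
Smallest ratio is 13/5 in the row of r, so r leaves.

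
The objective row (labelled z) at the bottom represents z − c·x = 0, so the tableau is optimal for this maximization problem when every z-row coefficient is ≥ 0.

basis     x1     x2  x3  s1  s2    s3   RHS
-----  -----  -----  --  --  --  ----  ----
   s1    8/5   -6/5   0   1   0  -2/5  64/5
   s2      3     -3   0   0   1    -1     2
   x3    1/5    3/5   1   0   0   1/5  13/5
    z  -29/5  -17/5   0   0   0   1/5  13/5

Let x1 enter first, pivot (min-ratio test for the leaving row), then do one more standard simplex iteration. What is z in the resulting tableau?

209/6

Ratio test on column x1 — row 1: (64/5)/(8/5) = 8; row 2: 2/3 = 2/3; row 3: (13/5)/(1/5) = 13. Minimum is 2/3 at row 2 (s2 leaves); pivot element 3.
Pivot on row 2; the z-row RHS becomes 13/5 − (-29/5)·(2/3) = 97/15.
Next entering variable (most negative z-row entry -46/5): x2.
Ratio test on column x2 — row 1: (176/15)/(2/5) = 88/3; row 2: entry -1 ≤ 0; row 3: (37/15)/(4/5) = 37/12. Minimum is 37/12 at row 3 (x3 leaves); pivot element 4/5.
After the second pivot the z-row RHS is 97/15 − (-46/5)·(37/12) = 209/6.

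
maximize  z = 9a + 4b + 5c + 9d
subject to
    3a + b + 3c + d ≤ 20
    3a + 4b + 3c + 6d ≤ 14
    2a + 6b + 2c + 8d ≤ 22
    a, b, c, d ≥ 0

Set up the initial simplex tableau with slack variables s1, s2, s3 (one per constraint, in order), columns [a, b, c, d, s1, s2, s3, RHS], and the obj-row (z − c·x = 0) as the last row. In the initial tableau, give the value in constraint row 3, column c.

Constraint 3 has coefficient 2 on c.

2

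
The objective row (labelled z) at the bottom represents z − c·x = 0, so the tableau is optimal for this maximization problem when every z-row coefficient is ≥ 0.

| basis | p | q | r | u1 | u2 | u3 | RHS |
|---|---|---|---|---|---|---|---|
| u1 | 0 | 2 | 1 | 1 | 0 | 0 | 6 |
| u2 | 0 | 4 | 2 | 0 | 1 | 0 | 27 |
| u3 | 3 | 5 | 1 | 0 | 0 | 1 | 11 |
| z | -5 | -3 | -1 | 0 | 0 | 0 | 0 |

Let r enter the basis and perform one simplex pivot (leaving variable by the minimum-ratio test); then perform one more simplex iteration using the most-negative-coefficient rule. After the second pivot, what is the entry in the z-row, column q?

4

Ratio test on column r — row 1: 6/1 = 6; row 2: 27/2 = 27/2; row 3: 11/1 = 11. Minimum is 6 at row 1 (u1 leaves); pivot element 1.
Divide row 1 by 1; eliminate column r from the other rows.
Second iteration: most negative z-row entry is -5 in column p, so p enters.
Ratio test on column p — row 1: entry 0 ≤ 0; row 2: entry 0 ≤ 0; row 3: 5/3 = 5/3. Minimum is 5/3 at row 3 (u3 leaves); pivot element 3.
Divide row 3 by 3; eliminate column p from the other rows.
After both pivots, the entry at the z-row, column q is 4.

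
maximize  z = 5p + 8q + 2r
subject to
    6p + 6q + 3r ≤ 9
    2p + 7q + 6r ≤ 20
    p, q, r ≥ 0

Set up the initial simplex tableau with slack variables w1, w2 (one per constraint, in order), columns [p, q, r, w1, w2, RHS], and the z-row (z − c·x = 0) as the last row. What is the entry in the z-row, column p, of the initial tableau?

-5

The z-row carries the negated objective coefficients: the p entry is -5.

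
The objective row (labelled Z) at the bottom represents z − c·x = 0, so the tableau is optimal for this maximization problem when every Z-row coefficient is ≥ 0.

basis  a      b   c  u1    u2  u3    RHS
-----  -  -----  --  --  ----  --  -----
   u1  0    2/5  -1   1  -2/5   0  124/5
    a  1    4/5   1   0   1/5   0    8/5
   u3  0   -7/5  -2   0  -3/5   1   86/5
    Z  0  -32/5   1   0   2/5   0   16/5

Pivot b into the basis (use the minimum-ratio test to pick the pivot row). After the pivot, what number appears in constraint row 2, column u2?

1/4

Ratio test on column b — row 1: (124/5)/(2/5) = 62; row 2: (8/5)/(4/5) = 2; row 3: entry -7/5 ≤ 0. Minimum is 2 at row 2 (a leaves); pivot element 4/5.
Divide row 2 by 4/5; eliminate column b from the other rows.
In the new row 2, the u2 entry is the old entry divided by the pivot: (1/5)/(4/5) = 1/4.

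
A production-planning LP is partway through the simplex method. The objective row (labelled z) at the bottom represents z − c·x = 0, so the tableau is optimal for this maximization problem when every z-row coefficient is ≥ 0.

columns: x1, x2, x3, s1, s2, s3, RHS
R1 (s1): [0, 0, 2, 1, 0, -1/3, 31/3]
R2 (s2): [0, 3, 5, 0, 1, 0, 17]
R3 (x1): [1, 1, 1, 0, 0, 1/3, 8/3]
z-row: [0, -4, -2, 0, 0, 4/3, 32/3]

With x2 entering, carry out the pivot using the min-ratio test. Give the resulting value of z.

Ratio test on column x2 — row 1: entry 0 ≤ 0; row 2: 17/3 = 17/3; row 3: (8/3)/1 = 8/3. Minimum is 8/3 at row 3 (x1 leaves); pivot element 1.
Pivot on row 3; the z-row RHS becomes 32/3 − (-4)·(8/3) = 64/3.

64/3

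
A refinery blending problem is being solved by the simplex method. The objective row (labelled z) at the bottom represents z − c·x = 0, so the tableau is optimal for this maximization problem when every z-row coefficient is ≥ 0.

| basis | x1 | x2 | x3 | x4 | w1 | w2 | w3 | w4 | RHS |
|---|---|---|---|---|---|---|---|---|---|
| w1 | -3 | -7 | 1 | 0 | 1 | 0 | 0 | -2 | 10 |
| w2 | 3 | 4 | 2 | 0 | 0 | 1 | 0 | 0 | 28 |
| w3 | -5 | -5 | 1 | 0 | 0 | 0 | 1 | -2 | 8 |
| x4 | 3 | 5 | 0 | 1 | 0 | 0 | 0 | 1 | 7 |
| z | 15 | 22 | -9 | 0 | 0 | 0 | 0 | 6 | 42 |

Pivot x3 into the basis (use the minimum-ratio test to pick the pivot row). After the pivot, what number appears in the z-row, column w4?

-12

Ratio test on column x3 — row 1: 10/1 = 10; row 2: 28/2 = 14; row 3: 8/1 = 8; row 4: entry 0 ≤ 0. Minimum is 8 at row 3 (w3 leaves); pivot element 1.
Divide row 3 by 1; eliminate column x3 from the other rows.
z-row update in column w4: 6 − (-9)·(-2) = -12.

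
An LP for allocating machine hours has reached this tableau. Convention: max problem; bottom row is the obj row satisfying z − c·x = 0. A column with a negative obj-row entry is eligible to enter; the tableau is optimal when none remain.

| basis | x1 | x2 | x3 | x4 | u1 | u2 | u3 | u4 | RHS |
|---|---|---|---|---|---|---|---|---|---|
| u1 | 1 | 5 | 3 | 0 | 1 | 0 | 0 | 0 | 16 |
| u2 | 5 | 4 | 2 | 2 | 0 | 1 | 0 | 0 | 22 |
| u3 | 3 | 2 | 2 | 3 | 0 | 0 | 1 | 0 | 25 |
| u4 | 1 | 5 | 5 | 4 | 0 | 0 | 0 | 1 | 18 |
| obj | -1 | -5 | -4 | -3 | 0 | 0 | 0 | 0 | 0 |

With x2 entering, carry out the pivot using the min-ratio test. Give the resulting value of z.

Ratio test on column x2 — row 1: 16/5 = 16/5; row 2: 22/4 = 11/2; row 3: 25/2 = 25/2; row 4: 18/5 = 18/5. Minimum is 16/5 at row 1 (u1 leaves); pivot element 5.
Pivot on row 1; the obj-row RHS becomes 0 − (-5)·(16/5) = 16.

16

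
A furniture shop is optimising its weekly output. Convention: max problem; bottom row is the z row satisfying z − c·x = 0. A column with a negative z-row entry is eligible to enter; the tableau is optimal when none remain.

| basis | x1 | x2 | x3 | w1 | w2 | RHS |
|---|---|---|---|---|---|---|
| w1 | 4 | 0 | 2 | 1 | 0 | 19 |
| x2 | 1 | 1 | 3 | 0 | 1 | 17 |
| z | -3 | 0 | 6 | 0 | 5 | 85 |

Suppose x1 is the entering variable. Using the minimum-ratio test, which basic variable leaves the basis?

Column x1 entries and ratios — w1: 19/4 = 19/4; x2: 17/1 = 17.
Smallest ratio is 19/4 in the row of w1, so w1 leaves.

w1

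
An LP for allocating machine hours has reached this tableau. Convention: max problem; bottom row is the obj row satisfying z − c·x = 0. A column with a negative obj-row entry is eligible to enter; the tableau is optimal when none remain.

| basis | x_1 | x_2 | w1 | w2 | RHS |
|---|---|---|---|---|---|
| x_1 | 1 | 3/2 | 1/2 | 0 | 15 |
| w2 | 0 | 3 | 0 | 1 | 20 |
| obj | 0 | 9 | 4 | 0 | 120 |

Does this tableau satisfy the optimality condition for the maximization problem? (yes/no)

yes

Every obj-row coefficient is ≥ 0, so the tableau is optimal.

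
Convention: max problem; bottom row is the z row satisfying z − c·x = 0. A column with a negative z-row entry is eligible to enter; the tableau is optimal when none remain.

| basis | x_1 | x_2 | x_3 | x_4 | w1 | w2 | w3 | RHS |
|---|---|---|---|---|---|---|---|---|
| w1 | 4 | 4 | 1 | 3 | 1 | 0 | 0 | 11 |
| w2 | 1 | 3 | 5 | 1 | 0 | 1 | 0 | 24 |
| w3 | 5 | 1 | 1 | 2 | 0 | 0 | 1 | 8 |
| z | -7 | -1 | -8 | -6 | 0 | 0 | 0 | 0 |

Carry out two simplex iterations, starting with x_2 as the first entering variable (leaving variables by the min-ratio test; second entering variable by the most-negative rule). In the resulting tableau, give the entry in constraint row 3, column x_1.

74/17

Ratio test on column x_2 — row 1: 11/4 = 11/4; row 2: 24/3 = 8; row 3: 8/1 = 8. Minimum is 11/4 at row 1 (w1 leaves); pivot element 4.
Divide row 1 by 4; eliminate column x_2 from the other rows.
Second iteration: most negative z-row entry is -31/4 in column x_3, so x_3 enters.
Ratio test on column x_3 — row 1: (11/4)/(1/4) = 11; row 2: (63/4)/(17/4) = 63/17; row 3: (21/4)/(3/4) = 7. Minimum is 63/17 at row 2 (w2 leaves); pivot element 17/4.
Divide row 2 by 17/4; eliminate column x_3 from the other rows.
After both pivots, the entry at constraint row 3, column x_1 is 74/17.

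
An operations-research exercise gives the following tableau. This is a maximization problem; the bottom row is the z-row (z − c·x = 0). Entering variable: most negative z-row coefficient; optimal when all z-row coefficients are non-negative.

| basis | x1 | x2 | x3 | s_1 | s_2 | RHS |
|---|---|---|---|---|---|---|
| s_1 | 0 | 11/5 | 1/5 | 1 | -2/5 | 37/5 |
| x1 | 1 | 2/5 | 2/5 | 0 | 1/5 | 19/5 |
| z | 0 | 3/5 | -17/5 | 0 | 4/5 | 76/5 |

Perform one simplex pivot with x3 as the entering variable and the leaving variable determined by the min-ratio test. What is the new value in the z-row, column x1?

17/2

Ratio test on column x3 — row 1: (37/5)/(1/5) = 37; row 2: (19/5)/(2/5) = 19/2. Minimum is 19/2 at row 2 (x1 leaves); pivot element 2/5.
Divide row 2 by 2/5; eliminate column x3 from the other rows.
z-row update in column x1: 0 − (-17/5)·(5/2) = 17/2.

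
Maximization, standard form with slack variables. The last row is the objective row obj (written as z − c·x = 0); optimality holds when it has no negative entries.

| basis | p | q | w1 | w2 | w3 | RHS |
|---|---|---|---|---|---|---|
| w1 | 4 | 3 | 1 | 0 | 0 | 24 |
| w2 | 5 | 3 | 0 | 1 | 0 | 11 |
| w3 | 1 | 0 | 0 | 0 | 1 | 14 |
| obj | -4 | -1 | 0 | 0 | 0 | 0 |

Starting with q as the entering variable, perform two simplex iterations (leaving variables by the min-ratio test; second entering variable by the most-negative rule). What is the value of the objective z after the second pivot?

Ratio test on column q — row 1: 24/3 = 8; row 2: 11/3 = 11/3; row 3: entry 0 ≤ 0. Minimum is 11/3 at row 2 (w2 leaves); pivot element 3.
Pivot on row 2; the obj-row RHS becomes 0 − (-1)·(11/3) = 11/3.
Next entering variable (most negative obj-row entry -7/3): p.
Ratio test on column p — row 1: entry -1 ≤ 0; row 2: (11/3)/(5/3) = 11/5; row 3: 14/1 = 14. Minimum is 11/5 at row 2 (q leaves); pivot element 5/3.
After the second pivot the obj-row RHS is 11/3 − (-7/3)·(11/5) = 44/5.

44/5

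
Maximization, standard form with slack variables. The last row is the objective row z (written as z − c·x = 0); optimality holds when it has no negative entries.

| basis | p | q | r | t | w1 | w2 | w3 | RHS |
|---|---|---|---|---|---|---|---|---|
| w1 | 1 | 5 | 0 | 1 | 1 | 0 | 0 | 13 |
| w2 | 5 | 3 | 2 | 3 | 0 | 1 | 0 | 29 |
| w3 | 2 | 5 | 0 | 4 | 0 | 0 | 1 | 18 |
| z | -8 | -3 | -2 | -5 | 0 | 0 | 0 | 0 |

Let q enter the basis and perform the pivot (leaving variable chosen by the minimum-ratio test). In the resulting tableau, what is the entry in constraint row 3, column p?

Ratio test on column q — row 1: 13/5 = 13/5; row 2: 29/3 = 29/3; row 3: 18/5 = 18/5. Minimum is 13/5 at row 1 (w1 leaves); pivot element 5.
Divide row 1 by 5; eliminate column q from the other rows.
Row 3 update in column p: 2 − 5·(1/5) = 1.

1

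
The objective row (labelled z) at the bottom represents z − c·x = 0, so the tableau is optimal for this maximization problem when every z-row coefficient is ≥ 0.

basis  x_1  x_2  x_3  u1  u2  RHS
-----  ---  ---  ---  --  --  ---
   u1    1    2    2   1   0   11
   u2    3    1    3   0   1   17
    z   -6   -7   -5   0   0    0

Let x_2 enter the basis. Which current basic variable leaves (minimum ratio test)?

u1

Column x_2 entries and ratios — u1: 11/2 = 11/2; u2: 17/1 = 17.
Smallest ratio is 11/2 in the row of u1, so u1 leaves.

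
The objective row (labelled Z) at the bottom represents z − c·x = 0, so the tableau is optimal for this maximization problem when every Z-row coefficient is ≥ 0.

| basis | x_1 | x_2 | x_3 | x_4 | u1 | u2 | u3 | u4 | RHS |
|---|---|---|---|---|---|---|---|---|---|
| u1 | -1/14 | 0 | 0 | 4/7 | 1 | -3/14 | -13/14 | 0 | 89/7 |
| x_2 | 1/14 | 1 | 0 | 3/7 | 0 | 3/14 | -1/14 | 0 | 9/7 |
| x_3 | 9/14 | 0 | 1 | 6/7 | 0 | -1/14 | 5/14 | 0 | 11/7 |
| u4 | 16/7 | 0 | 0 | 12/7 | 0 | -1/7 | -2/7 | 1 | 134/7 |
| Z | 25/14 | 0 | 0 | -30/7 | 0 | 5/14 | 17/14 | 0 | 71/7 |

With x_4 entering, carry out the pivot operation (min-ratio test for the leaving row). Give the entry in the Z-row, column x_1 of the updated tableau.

Ratio test on column x_4 — row 1: (89/7)/(4/7) = 89/4; row 2: (9/7)/(3/7) = 3; row 3: (11/7)/(6/7) = 11/6; row 4: (134/7)/(12/7) = 67/6. Minimum is 11/6 at row 3 (x_3 leaves); pivot element 6/7.
Divide row 3 by 6/7; eliminate column x_4 from the other rows.
Z-row update in column x_1: 25/14 − (-30/7)·(3/4) = 5.

5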